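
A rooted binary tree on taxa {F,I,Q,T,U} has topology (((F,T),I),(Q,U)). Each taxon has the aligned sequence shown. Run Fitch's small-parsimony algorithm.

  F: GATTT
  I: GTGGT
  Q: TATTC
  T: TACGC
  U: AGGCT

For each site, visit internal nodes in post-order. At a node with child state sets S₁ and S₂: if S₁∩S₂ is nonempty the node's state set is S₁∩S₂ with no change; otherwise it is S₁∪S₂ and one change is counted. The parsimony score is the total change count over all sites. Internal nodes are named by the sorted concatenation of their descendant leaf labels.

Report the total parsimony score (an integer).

13

site 0, node FT: F={G} ∪ T={T} → {G,T} (+1)
site 0, node FIT: FT={G,T} ∩ I={G} → {G} (+0)
site 0, node QU: Q={T} ∪ U={A} → {A,T} (+1)
site 0, node FIQTU: FIT={G} ∪ QU={A,T} → {A,G,T} (+1)
site 1, node FT: F={A} ∩ T={A} → {A} (+0)
site 1, node FIT: FT={A} ∪ I={T} → {A,T} (+1)
site 1, node QU: Q={A} ∪ U={G} → {A,G} (+1)
site 1, node FIQTU: FIT={A,T} ∩ QU={A,G} → {A} (+0)
site 2, node FT: F={T} ∪ T={C} → {C,T} (+1)
site 2, node FIT: FT={C,T} ∪ I={G} → {C,G,T} (+1)
site 2, node QU: Q={T} ∪ U={G} → {G,T} (+1)
site 2, node FIQTU: FIT={C,G,T} ∩ QU={G,T} → {G,T} (+0)
site 3, node FT: F={T} ∪ T={G} → {G,T} (+1)
site 3, node FIT: FT={G,T} ∩ I={G} → {G} (+0)
site 3, node QU: Q={T} ∪ U={C} → {C,T} (+1)
site 3, node FIQTU: FIT={G} ∪ QU={C,T} → {C,G,T} (+1)
site 4, node FT: F={T} ∪ T={C} → {C,T} (+1)
site 4, node FIT: FT={C,T} ∩ I={T} → {T} (+0)
site 4, node QU: Q={C} ∪ U={T} → {C,T} (+1)
site 4, node FIQTU: FIT={T} ∩ QU={C,T} → {T} (+0)
per-site changes: [3, 2, 3, 3, 2]; total = 13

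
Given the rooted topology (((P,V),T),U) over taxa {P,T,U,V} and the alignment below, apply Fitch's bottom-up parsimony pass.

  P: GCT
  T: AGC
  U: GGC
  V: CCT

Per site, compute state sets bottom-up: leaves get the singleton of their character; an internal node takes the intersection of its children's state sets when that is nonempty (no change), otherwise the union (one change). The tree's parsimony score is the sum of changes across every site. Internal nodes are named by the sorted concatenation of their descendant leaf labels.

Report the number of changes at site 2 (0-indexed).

PV@0: {G} ∪ {C} = {C,G} (union, +1)
PTV@0: {C,G} ∪ {A} = {A,C,G} (union, +1)
PTUV@0: {A,C,G} ∩ {G} = {G} (intersection, +0)
PV@1: {C} ∩ {C} = {C} (intersection, +0)
PTV@1: {C} ∪ {G} = {C,G} (union, +1)
PTUV@1: {C,G} ∩ {G} = {G} (intersection, +0)
PV@2: {T} ∩ {T} = {T} (intersection, +0)
PTV@2: {T} ∪ {C} = {C,T} (union, +1)
PTUV@2: {C,T} ∩ {C} = {C} (intersection, +0)
per-site changes: [2, 1, 1]; total = 4

1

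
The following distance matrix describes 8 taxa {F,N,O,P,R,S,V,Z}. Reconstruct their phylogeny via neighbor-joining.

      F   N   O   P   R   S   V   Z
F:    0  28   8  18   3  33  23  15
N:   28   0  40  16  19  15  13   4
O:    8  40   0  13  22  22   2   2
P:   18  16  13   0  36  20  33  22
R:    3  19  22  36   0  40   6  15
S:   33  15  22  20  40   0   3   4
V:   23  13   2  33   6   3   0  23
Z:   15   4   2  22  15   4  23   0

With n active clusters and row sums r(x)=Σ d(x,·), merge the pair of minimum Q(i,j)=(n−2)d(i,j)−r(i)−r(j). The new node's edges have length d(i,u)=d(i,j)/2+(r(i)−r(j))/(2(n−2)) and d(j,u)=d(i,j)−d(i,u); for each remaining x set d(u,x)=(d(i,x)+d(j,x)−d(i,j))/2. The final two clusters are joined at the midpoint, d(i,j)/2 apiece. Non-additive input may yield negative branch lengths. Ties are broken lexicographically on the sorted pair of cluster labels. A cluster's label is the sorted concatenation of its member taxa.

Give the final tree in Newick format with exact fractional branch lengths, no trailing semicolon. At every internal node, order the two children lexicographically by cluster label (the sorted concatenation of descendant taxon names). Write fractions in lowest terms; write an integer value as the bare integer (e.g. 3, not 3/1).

iteration 1: select F,R (d=3, Q=-251); attach at lengths (5/12, 31/12); label the merged cluster FR
  updated: d(FR,N)=22, d(FR,O)=27/2, d(FR,P)=51/2, d(FR,S)=35, d(FR,V)=13, d(FR,Z)=27/2
iteration 2: select S,V (d=3, Q=-171); attach at lengths (27/10, 3/10); label the merged cluster SV
  updated: d(FR,SV)=45/2, d(N,SV)=25/2, d(O,SV)=21/2, d(P,SV)=25, d(SV,Z)=12
iteration 3: select N,P (d=16, Q=-132); attach at lengths (57/8, 71/8); label the merged cluster NP
  updated: d(FR,NP)=63/4, d(NP,O)=37/2, d(NP,SV)=43/4, d(NP,Z)=5
iteration 4: select NP,SV (d=43/4, Q=-147/2); attach at lengths (53/12, 19/3); label the merged cluster NPSV
  updated: d(FR,NPSV)=55/4, d(NPSV,O)=73/8, d(NPSV,Z)=25/8
iteration 5: select FR,NPSV (d=55/4, Q=-157/4); attach at lengths (169/16, 51/16); label the merged cluster FNPRSV
  updated: d(FNPRSV,O)=71/16, d(FNPRSV,Z)=23/16
iteration 6: select FNPRSV,O (d=71/16, Q=-63/8); attach at lengths (31/16, 5/2); label the merged cluster FNOPRSV
  updated: d(FNOPRSV,Z)=-1/2
iteration 7: select FNOPRSV,Z (d=-1/2); attach at lengths (-1/4, -1/4); label the merged cluster FNOPRSVZ
final tree: ((((F:5/12,R:31/12):169/16,((N:57/8,P:71/8):53/12,(S:27/10,V:3/10):19/3):51/16):31/16,O:5/2):-1/4,Z:-1/4)
total length: 807/16

((((F:5/12,R:31/12):169/16,((N:57/8,P:71/8):53/12,(S:27/10,V:3/10):19/3):51/16):31/16,O:5/2):-1/4,Z:-1/4)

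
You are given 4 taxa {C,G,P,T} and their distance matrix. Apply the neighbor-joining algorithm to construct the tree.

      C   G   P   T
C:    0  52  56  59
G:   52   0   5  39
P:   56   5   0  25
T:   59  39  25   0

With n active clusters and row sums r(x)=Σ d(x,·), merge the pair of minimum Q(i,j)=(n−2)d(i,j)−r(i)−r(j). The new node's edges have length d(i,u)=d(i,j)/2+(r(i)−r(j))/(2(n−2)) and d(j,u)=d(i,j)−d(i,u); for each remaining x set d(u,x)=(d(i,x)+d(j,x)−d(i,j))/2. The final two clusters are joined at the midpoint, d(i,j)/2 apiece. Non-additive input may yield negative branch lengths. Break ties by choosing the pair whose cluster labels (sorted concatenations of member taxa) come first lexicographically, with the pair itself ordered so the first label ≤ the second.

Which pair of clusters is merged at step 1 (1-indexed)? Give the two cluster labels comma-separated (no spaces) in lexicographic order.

1. join C+T (d=59, Q=-172) ⇒ CT; edges |C|=81/2, |T|=37/2
  updated: d(CT,G)=16, d(CT,P)=11
2. join CT+G (d=16, Q=-32) ⇒ CGT; edges |CT|=11, |G|=5
  updated: d(CGT,P)=0
3. join CGT+P (d=0) ⇒ CGPT; edges |CGT|=0, |P|=0
final tree: (((C:81/2,T:37/2):11,G:5):0,P:0)
total length: 75

C,T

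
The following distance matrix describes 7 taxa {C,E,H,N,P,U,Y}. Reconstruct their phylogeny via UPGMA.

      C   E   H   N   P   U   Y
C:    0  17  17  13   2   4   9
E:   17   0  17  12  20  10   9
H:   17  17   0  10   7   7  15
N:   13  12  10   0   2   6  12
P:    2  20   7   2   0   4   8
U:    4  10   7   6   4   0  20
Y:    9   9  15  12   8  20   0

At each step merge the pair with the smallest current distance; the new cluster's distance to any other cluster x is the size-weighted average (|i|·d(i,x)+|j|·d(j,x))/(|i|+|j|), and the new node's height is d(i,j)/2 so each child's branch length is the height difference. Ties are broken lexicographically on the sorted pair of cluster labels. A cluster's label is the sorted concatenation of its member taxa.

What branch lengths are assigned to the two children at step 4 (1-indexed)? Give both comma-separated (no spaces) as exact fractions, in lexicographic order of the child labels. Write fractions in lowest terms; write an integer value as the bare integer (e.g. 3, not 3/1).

9/2,9/2

iteration 1: select C,P (d=2); attach at lengths (1, 1); label the merged cluster CP
  updated: d(CP,E)=37/2, d(CP,H)=12, d(CP,N)=15/2, d(CP,U)=4, d(CP,Y)=17/2
iteration 2: select CP,U (d=4); attach at lengths (1, 2); label the merged cluster CPU
  updated: d(CPU,E)=47/3, d(CPU,H)=31/3, d(CPU,N)=7, d(CPU,Y)=37/3
iteration 3: select CPU,N (d=7); attach at lengths (3/2, 7/2); label the merged cluster CNPU
  updated: d(CNPU,E)=59/4, d(CNPU,H)=41/4, d(CNPU,Y)=49/4
iteration 4: select E,Y (d=9); attach at lengths (9/2, 9/2); label the merged cluster EY
  updated: d(CNPU,EY)=27/2, d(EY,H)=16
iteration 5: select CNPU,H (d=41/4); attach at lengths (13/8, 41/8); label the merged cluster CHNPU
  updated: d(CHNPU,EY)=14
iteration 6: select CHNPU,EY (d=14); attach at lengths (15/8, 5/2); label the merged cluster CEHNPUY
final tree: (((((C:1,P:1):1,U:2):3/2,N:7/2):13/8,H:41/8):15/8,(E:9/2,Y:9/2):5/2)
total length: 241/8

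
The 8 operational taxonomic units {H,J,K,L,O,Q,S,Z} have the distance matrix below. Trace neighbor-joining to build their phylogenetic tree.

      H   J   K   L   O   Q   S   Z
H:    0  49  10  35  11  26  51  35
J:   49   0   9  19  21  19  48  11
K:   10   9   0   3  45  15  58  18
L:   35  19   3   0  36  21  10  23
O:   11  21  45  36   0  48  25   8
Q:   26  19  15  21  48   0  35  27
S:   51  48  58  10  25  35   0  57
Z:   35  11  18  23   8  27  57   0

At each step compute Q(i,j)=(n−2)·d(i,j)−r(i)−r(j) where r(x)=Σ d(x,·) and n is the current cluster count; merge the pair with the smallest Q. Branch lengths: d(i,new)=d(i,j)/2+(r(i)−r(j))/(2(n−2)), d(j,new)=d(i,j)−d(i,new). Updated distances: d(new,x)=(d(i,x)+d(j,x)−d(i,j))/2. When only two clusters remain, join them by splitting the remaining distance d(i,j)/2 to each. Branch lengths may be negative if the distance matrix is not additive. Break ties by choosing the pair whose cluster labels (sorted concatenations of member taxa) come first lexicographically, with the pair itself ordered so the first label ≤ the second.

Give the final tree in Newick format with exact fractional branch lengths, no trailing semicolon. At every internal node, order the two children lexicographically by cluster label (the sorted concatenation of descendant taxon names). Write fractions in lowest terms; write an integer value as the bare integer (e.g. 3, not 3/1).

iteration 1: select L,S (d=10, Q=-371); attach at lengths (-77/12, 197/12); label the merged cluster LS
  updated: d(H,LS)=38, d(J,LS)=57/2, d(K,LS)=51/2, d(LS,O)=51/2, d(LS,Q)=23, d(LS,Z)=35
iteration 2: select H,O (d=11, Q=-545/2); attach at lengths (131/20, 89/20); label the merged cluster HO
  updated: d(HO,J)=59/2, d(HO,K)=22, d(HO,LS)=105/4, d(HO,Q)=63/2, d(HO,Z)=16
iteration 3: select HO,Z (d=16, Q=-673/4); attach at lengths (329/32, 183/32); label the merged cluster HOZ
  updated: d(HOZ,J)=49/4, d(HOZ,K)=12, d(HOZ,LS)=181/8, d(HOZ,Q)=85/4
iteration 4: select LS,Q (d=23, Q=-871/8); attach at lengths (241/16, 127/16); label the merged cluster LQS
  updated: d(HOZ,LQS)=167/16, d(J,LQS)=49/4, d(K,LQS)=35/4
iteration 5: select HOZ,LQS (d=167/16, Q=-181/4); attach at lengths (193/32, 141/32); label the merged cluster HLOQSZ
  updated: d(HLOQSZ,J)=225/32, d(HLOQSZ,K)=165/32
iteration 6: select HLOQSZ,J (d=225/32, Q=-339/16); attach at lengths (51/32, 87/16); label the merged cluster HJLOQSZ
  updated: d(HJLOQSZ,K)=57/16
iteration 7: select HJLOQSZ,K (d=57/16); attach at lengths (57/32, 57/32); label the merged cluster HJKLOQSZ
final tree: (((((H:131/20,O:89/20):329/32,Z:183/32):193/32,((L:-77/12,S:197/12):241/16,Q:127/16):141/32):51/32,J:87/16):57/32,K:57/32)
total length: 2593/32

(((((H:131/20,O:89/20):329/32,Z:183/32):193/32,((L:-77/12,S:197/12):241/16,Q:127/16):141/32):51/32,J:87/16):57/32,K:57/32)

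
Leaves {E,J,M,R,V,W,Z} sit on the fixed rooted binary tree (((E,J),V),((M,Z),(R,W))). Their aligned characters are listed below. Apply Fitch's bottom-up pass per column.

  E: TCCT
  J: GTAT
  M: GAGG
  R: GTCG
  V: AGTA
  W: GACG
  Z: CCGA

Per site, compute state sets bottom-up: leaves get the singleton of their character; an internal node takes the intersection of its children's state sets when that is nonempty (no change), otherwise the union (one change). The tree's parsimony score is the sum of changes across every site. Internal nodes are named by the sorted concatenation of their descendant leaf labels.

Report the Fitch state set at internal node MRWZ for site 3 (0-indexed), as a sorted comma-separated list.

EJ@0: {T} ∪ {G} = {G,T} (union, +1)
EJV@0: {G,T} ∪ {A} = {A,G,T} (union, +1)
MZ@0: {G} ∪ {C} = {C,G} (union, +1)
RW@0: {G} ∩ {G} = {G} (intersection, +0)
MRWZ@0: {C,G} ∩ {G} = {G} (intersection, +0)
EJMRVWZ@0: {A,G,T} ∩ {G} = {G} (intersection, +0)
EJ@1: {C} ∪ {T} = {C,T} (union, +1)
EJV@1: {C,T} ∪ {G} = {C,G,T} (union, +1)
MZ@1: {A} ∪ {C} = {A,C} (union, +1)
RW@1: {T} ∪ {A} = {A,T} (union, +1)
MRWZ@1: {A,C} ∩ {A,T} = {A} (intersection, +0)
EJMRVWZ@1: {C,G,T} ∪ {A} = {A,C,G,T} (union, +1)
EJ@2: {C} ∪ {A} = {A,C} (union, +1)
EJV@2: {A,C} ∪ {T} = {A,C,T} (union, +1)
MZ@2: {G} ∩ {G} = {G} (intersection, +0)
RW@2: {C} ∩ {C} = {C} (intersection, +0)
MRWZ@2: {G} ∪ {C} = {C,G} (union, +1)
EJMRVWZ@2: {A,C,T} ∩ {C,G} = {C} (intersection, +0)
EJ@3: {T} ∩ {T} = {T} (intersection, +0)
EJV@3: {T} ∪ {A} = {A,T} (union, +1)
MZ@3: {G} ∪ {A} = {A,G} (union, +1)
RW@3: {G} ∩ {G} = {G} (intersection, +0)
MRWZ@3: {A,G} ∩ {G} = {G} (intersection, +0)
EJMRVWZ@3: {A,T} ∪ {G} = {A,G,T} (union, +1)
per-site changes: [3, 5, 3, 3]; total = 14

G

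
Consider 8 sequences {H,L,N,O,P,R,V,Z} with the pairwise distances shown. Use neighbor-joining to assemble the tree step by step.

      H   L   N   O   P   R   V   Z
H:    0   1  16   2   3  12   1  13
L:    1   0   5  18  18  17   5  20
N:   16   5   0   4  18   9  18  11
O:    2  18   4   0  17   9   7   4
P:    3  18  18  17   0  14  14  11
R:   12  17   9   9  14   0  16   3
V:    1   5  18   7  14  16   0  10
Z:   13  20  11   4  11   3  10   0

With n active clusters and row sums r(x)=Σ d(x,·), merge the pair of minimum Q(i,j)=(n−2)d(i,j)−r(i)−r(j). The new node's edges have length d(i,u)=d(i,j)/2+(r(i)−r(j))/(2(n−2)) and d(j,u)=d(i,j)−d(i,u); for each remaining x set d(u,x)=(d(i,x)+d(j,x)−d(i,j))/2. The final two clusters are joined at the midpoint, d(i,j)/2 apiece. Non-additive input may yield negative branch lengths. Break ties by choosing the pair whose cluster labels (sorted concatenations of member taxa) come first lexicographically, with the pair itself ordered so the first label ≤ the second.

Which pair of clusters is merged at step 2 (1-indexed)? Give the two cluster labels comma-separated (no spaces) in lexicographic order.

1. join L+N (d=5, Q=-135) ⇒ LN; edges |L|=11/4, |N|=9/4
  updated: d(H,LN)=6, d(LN,O)=17/2, d(LN,P)=31/2, d(LN,R)=21/2, d(LN,V)=9, d(LN,Z)=13
2. join R+Z (d=3, Q=-207/2) ⇒ RZ; edges |R|=51/20, |Z|=9/20
  updated: d(H,RZ)=11, d(LN,RZ)=41/4, d(O,RZ)=5, d(P,RZ)=11, d(RZ,V)=23/2
3. join H+P (d=3, Q=-143/2) ⇒ HP; edges |H|=-51/16, |P|=99/16
  updated: d(HP,LN)=37/4, d(HP,O)=8, d(HP,RZ)=19/2, d(HP,V)=6
4. join O+RZ (d=5, Q=-199/4) ⇒ ORZ; edges |O|=29/24, |RZ|=91/24
  updated: d(HP,ORZ)=25/4, d(LN,ORZ)=55/8, d(ORZ,V)=27/4
5. join HP+V (d=6, Q=-125/4) ⇒ HPV; edges |HP|=47/16, |V|=49/16
  updated: d(HPV,LN)=49/8, d(HPV,ORZ)=7/2
6. join HPV+LN (d=49/8, Q=-33/2) ⇒ HLNPV; edges |HPV|=11/8, |LN|=19/4
  updated: d(HLNPV,ORZ)=17/8
7. join HLNPV+ORZ (d=17/8) ⇒ HLNOPRVZ; edges |HLNPV|=17/16, |ORZ|=17/16
final tree: ((((H:-51/16,P:99/16):47/16,V:49/16):11/8,(L:11/4,N:9/4):19/4):17/16,(O:29/24,(R:51/20,Z:9/20):91/24):17/16)
total length: 121/4

R,Z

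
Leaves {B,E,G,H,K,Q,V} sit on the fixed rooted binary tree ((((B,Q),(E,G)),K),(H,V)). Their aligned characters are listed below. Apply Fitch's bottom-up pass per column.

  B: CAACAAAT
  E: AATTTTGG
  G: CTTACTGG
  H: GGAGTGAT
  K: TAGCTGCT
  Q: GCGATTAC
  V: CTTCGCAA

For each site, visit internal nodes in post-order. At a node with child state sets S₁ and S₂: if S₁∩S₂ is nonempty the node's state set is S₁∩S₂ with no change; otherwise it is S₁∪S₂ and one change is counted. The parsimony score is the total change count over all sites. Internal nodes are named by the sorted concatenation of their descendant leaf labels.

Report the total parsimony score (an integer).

27

site 0, node BQ: B={C} ∪ Q={G} → {C,G} (+1)
site 0, node EG: E={A} ∪ G={C} → {A,C} (+1)
site 0, node BEGQ: BQ={C,G} ∩ EG={A,C} → {C} (+0)
site 0, node BEGKQ: BEGQ={C} ∪ K={T} → {C,T} (+1)
site 0, node HV: H={G} ∪ V={C} → {C,G} (+1)
site 0, node BEGHKQV: BEGKQ={C,T} ∩ HV={C,G} → {C} (+0)
site 1, node BQ: B={A} ∪ Q={C} → {A,C} (+1)
site 1, node EG: E={A} ∪ G={T} → {A,T} (+1)
site 1, node BEGQ: BQ={A,C} ∩ EG={A,T} → {A} (+0)
site 1, node BEGKQ: BEGQ={A} ∩ K={A} → {A} (+0)
site 1, node HV: H={G} ∪ V={T} → {G,T} (+1)
site 1, node BEGHKQV: BEGKQ={A} ∪ HV={G,T} → {A,G,T} (+1)
site 2, node BQ: B={A} ∪ Q={G} → {A,G} (+1)
site 2, node EG: E={T} ∩ G={T} → {T} (+0)
site 2, node BEGQ: BQ={A,G} ∪ EG={T} → {A,G,T} (+1)
site 2, node BEGKQ: BEGQ={A,G,T} ∩ K={G} → {G} (+0)
site 2, node HV: H={A} ∪ V={T} → {A,T} (+1)
site 2, node BEGHKQV: BEGKQ={G} ∪ HV={A,T} → {A,G,T} (+1)
site 3, node BQ: B={C} ∪ Q={A} → {A,C} (+1)
site 3, node EG: E={T} ∪ G={A} → {A,T} (+1)
site 3, node BEGQ: BQ={A,C} ∩ EG={A,T} → {A} (+0)
site 3, node BEGKQ: BEGQ={A} ∪ K={C} → {A,C} (+1)
site 3, node HV: H={G} ∪ V={C} → {C,G} (+1)
site 3, node BEGHKQV: BEGKQ={A,C} ∩ HV={C,G} → {C} (+0)
site 4, node BQ: B={A} ∪ Q={T} → {A,T} (+1)
site 4, node EG: E={T} ∪ G={C} → {C,T} (+1)
site 4, node BEGQ: BQ={A,T} ∩ EG={C,T} → {T} (+0)
site 4, node BEGKQ: BEGQ={T} ∩ K={T} → {T} (+0)
site 4, node HV: H={T} ∪ V={G} → {G,T} (+1)
site 4, node BEGHKQV: BEGKQ={T} ∩ HV={G,T} → {T} (+0)
site 5, node BQ: B={A} ∪ Q={T} → {A,T} (+1)
site 5, node EG: E={T} ∩ G={T} → {T} (+0)
site 5, node BEGQ: BQ={A,T} ∩ EG={T} → {T} (+0)
site 5, node BEGKQ: BEGQ={T} ∪ K={G} → {G,T} (+1)
site 5, node HV: H={G} ∪ V={C} → {C,G} (+1)
site 5, node BEGHKQV: BEGKQ={G,T} ∩ HV={C,G} → {G} (+0)
site 6, node BQ: B={A} ∩ Q={A} → {A} (+0)
site 6, node EG: E={G} ∩ G={G} → {G} (+0)
site 6, node BEGQ: BQ={A} ∪ EG={G} → {A,G} (+1)
site 6, node BEGKQ: BEGQ={A,G} ∪ K={C} → {A,C,G} (+1)
site 6, node HV: H={A} ∩ V={A} → {A} (+0)
site 6, node BEGHKQV: BEGKQ={A,C,G} ∩ HV={A} → {A} (+0)
site 7, node BQ: B={T} ∪ Q={C} → {C,T} (+1)
site 7, node EG: E={G} ∩ G={G} → {G} (+0)
site 7, node BEGQ: BQ={C,T} ∪ EG={G} → {C,G,T} (+1)
site 7, node BEGKQ: BEGQ={C,G,T} ∩ K={T} → {T} (+0)
site 7, node HV: H={T} ∪ V={A} → {A,T} (+1)
site 7, node BEGHKQV: BEGKQ={T} ∩ HV={A,T} → {T} (+0)
per-site changes: [4, 4, 4, 4, 3, 3, 2, 3]; total = 27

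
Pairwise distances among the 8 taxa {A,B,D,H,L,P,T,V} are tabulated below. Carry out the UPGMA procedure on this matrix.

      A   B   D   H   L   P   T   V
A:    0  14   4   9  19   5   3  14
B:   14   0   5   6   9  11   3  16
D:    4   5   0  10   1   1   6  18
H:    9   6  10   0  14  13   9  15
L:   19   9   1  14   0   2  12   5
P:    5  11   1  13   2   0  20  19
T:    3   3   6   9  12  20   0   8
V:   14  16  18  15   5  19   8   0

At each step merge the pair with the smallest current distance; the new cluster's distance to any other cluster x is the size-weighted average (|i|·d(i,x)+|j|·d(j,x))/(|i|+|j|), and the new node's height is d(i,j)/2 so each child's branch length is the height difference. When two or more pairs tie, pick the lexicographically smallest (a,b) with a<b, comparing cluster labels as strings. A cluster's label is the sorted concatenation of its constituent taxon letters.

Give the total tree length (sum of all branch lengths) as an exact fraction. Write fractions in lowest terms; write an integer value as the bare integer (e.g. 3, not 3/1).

4877/168

iteration 1: select D,L (d=1); attach at lengths (1/2, 1/2); label the merged cluster DL
  updated: d(A,DL)=23/2, d(B,DL)=7, d(DL,H)=12, d(DL,P)=3/2, d(DL,T)=9, d(DL,V)=23/2
iteration 2: select DL,P (d=3/2); attach at lengths (1/4, 3/4); label the merged cluster DLP
  updated: d(A,DLP)=28/3, d(B,DLP)=25/3, d(DLP,H)=37/3, d(DLP,T)=38/3, d(DLP,V)=14
iteration 3: select A,T (d=3); attach at lengths (3/2, 3/2); label the merged cluster AT
  updated: d(AT,B)=17/2, d(AT,DLP)=11, d(AT,H)=9, d(AT,V)=11
iteration 4: select B,H (d=6); attach at lengths (3, 3); label the merged cluster BH
  updated: d(AT,BH)=35/4, d(BH,DLP)=31/3, d(BH,V)=31/2
iteration 5: select AT,BH (d=35/4); attach at lengths (23/8, 11/8); label the merged cluster ABHT
  updated: d(ABHT,DLP)=32/3, d(ABHT,V)=53/4
iteration 6: select ABHT,DLP (d=32/3); attach at lengths (23/24, 55/12); label the merged cluster ABDHLPT
  updated: d(ABDHLPT,V)=95/7
iteration 7: select ABDHLPT,V (d=95/7); attach at lengths (61/42, 95/14); label the merged cluster ABDHLPTV
final tree: ((((A:3/2,T:3/2):23/8,(B:3,H:3):11/8):23/24,((D:1/2,L:1/2):1/4,P:3/4):55/12):61/42,V:95/14)
total length: 4877/168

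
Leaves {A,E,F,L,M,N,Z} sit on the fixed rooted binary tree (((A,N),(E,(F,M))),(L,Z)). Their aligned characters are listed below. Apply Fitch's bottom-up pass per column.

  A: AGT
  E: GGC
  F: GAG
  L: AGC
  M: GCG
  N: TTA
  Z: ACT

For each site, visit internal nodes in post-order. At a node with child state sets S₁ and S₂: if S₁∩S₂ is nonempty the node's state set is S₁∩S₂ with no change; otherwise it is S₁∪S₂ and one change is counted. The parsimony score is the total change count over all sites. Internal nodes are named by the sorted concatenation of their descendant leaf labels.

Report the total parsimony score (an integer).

10

site 0, node AN: A={A} ∪ N={T} → {A,T} (+1)
site 0, node FM: F={G} ∩ M={G} → {G} (+0)
site 0, node EFM: E={G} ∩ FM={G} → {G} (+0)
site 0, node AEFMN: AN={A,T} ∪ EFM={G} → {A,G,T} (+1)
site 0, node LZ: L={A} ∩ Z={A} → {A} (+0)
site 0, node AEFLMNZ: AEFMN={A,G,T} ∩ LZ={A} → {A} (+0)
site 1, node AN: A={G} ∪ N={T} → {G,T} (+1)
site 1, node FM: F={A} ∪ M={C} → {A,C} (+1)
site 1, node EFM: E={G} ∪ FM={A,C} → {A,C,G} (+1)
site 1, node AEFMN: AN={G,T} ∩ EFM={A,C,G} → {G} (+0)
site 1, node LZ: L={G} ∪ Z={C} → {C,G} (+1)
site 1, node AEFLMNZ: AEFMN={G} ∩ LZ={C,G} → {G} (+0)
site 2, node AN: A={T} ∪ N={A} → {A,T} (+1)
site 2, node FM: F={G} ∩ M={G} → {G} (+0)
site 2, node EFM: E={C} ∪ FM={G} → {C,G} (+1)
site 2, node AEFMN: AN={A,T} ∪ EFM={C,G} → {A,C,G,T} (+1)
site 2, node LZ: L={C} ∪ Z={T} → {C,T} (+1)
site 2, node AEFLMNZ: AEFMN={A,C,G,T} ∩ LZ={C,T} → {C,T} (+0)
per-site changes: [2, 4, 4]; total = 10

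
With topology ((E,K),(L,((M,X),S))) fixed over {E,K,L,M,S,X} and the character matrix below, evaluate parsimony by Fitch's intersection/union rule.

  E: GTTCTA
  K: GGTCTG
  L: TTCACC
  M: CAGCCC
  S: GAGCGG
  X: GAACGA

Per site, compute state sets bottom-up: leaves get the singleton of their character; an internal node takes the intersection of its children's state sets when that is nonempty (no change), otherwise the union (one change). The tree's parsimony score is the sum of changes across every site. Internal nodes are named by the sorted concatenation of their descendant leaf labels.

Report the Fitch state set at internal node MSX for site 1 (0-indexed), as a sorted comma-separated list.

A

site 0, node EK: E={G} ∩ K={G} → {G} (+0)
site 0, node MX: M={C} ∪ X={G} → {C,G} (+1)
site 0, node MSX: MX={C,G} ∩ S={G} → {G} (+0)
site 0, node LMSX: L={T} ∪ MSX={G} → {G,T} (+1)
site 0, node EKLMSX: EK={G} ∩ LMSX={G,T} → {G} (+0)
site 1, node EK: E={T} ∪ K={G} → {G,T} (+1)
site 1, node MX: M={A} ∩ X={A} → {A} (+0)
site 1, node MSX: MX={A} ∩ S={A} → {A} (+0)
site 1, node LMSX: L={T} ∪ MSX={A} → {A,T} (+1)
site 1, node EKLMSX: EK={G,T} ∩ LMSX={A,T} → {T} (+0)
site 2, node EK: E={T} ∩ K={T} → {T} (+0)
site 2, node MX: M={G} ∪ X={A} → {A,G} (+1)
site 2, node MSX: MX={A,G} ∩ S={G} → {G} (+0)
site 2, node LMSX: L={C} ∪ MSX={G} → {C,G} (+1)
site 2, node EKLMSX: EK={T} ∪ LMSX={C,G} → {C,G,T} (+1)
site 3, node EK: E={C} ∩ K={C} → {C} (+0)
site 3, node MX: M={C} ∩ X={C} → {C} (+0)
site 3, node MSX: MX={C} ∩ S={C} → {C} (+0)
site 3, node LMSX: L={A} ∪ MSX={C} → {A,C} (+1)
site 3, node EKLMSX: EK={C} ∩ LMSX={A,C} → {C} (+0)
site 4, node EK: E={T} ∩ K={T} → {T} (+0)
site 4, node MX: M={C} ∪ X={G} → {C,G} (+1)
site 4, node MSX: MX={C,G} ∩ S={G} → {G} (+0)
site 4, node LMSX: L={C} ∪ MSX={G} → {C,G} (+1)
site 4, node EKLMSX: EK={T} ∪ LMSX={C,G} → {C,G,T} (+1)
site 5, node EK: E={A} ∪ K={G} → {A,G} (+1)
site 5, node MX: M={C} ∪ X={A} → {A,C} (+1)
site 5, node MSX: MX={A,C} ∪ S={G} → {A,C,G} (+1)
site 5, node LMSX: L={C} ∩ MSX={A,C,G} → {C} (+0)
site 5, node EKLMSX: EK={A,G} ∪ LMSX={C} → {A,C,G} (+1)
per-site changes: [2, 2, 3, 1, 3, 4]; total = 15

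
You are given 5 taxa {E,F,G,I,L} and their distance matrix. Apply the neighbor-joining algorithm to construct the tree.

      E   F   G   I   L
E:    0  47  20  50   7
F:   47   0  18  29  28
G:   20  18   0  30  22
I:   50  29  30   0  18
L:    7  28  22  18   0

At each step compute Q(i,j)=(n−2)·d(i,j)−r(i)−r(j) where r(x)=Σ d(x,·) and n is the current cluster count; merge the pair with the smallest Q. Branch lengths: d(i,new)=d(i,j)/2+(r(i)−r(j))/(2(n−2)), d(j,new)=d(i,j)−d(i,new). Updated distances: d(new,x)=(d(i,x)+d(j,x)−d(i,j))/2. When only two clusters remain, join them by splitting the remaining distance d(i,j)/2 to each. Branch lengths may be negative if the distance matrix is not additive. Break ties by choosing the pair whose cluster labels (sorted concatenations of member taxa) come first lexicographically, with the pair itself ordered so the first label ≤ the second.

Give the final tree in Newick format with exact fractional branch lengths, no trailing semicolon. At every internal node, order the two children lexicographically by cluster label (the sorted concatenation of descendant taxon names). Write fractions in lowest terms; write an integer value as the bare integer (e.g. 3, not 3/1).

((((E:35/3,L:-14/3):103/8,G:37/8):39/8,F:99/8):133/16,I:133/16)

1. join E+L (d=7, Q=-178) ⇒ EL; edges |E|=35/3, |L|=-14/3
  updated: d(EL,F)=34, d(EL,G)=35/2, d(EL,I)=61/2
2. join EL+G (d=35/2, Q=-225/2) ⇒ EGL; edges |EL|=103/8, |G|=37/8
  updated: d(EGL,F)=69/4, d(EGL,I)=43/2
3. join EGL+F (d=69/4, Q=-271/4) ⇒ EFGL; edges |EGL|=39/8, |F|=99/8
  updated: d(EFGL,I)=133/8
4. join EFGL+I (d=133/8) ⇒ EFGIL; edges |EFGL|=133/16, |I|=133/16
final tree: ((((E:35/3,L:-14/3):103/8,G:37/8):39/8,F:99/8):133/16,I:133/16)
total length: 467/8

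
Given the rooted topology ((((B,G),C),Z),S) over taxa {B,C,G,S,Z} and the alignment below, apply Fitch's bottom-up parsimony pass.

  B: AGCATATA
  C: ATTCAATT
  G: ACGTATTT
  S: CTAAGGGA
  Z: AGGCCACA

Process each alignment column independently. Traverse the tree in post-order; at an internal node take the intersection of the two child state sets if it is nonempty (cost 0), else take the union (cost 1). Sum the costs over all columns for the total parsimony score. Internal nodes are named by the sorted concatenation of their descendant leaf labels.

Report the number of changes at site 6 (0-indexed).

2

site 0, node BG: B={A} ∩ G={A} → {A} (+0)
site 0, node BCG: BG={A} ∩ C={A} → {A} (+0)
site 0, node BCGZ: BCG={A} ∩ Z={A} → {A} (+0)
site 0, node BCGSZ: BCGZ={A} ∪ S={C} → {A,C} (+1)
site 1, node BG: B={G} ∪ G={C} → {C,G} (+1)
site 1, node BCG: BG={C,G} ∪ C={T} → {C,G,T} (+1)
site 1, node BCGZ: BCG={C,G,T} ∩ Z={G} → {G} (+0)
site 1, node BCGSZ: BCGZ={G} ∪ S={T} → {G,T} (+1)
site 2, node BG: B={C} ∪ G={G} → {C,G} (+1)
site 2, node BCG: BG={C,G} ∪ C={T} → {C,G,T} (+1)
site 2, node BCGZ: BCG={C,G,T} ∩ Z={G} → {G} (+0)
site 2, node BCGSZ: BCGZ={G} ∪ S={A} → {A,G} (+1)
site 3, node BG: B={A} ∪ G={T} → {A,T} (+1)
site 3, node BCG: BG={A,T} ∪ C={C} → {A,C,T} (+1)
site 3, node BCGZ: BCG={A,C,T} ∩ Z={C} → {C} (+0)
site 3, node BCGSZ: BCGZ={C} ∪ S={A} → {A,C} (+1)
site 4, node BG: B={T} ∪ G={A} → {A,T} (+1)
site 4, node BCG: BG={A,T} ∩ C={A} → {A} (+0)
site 4, node BCGZ: BCG={A} ∪ Z={C} → {A,C} (+1)
site 4, node BCGSZ: BCGZ={A,C} ∪ S={G} → {A,C,G} (+1)
site 5, node BG: B={A} ∪ G={T} → {A,T} (+1)
site 5, node BCG: BG={A,T} ∩ C={A} → {A} (+0)
site 5, node BCGZ: BCG={A} ∩ Z={A} → {A} (+0)
site 5, node BCGSZ: BCGZ={A} ∪ S={G} → {A,G} (+1)
site 6, node BG: B={T} ∩ G={T} → {T} (+0)
site 6, node BCG: BG={T} ∩ C={T} → {T} (+0)
site 6, node BCGZ: BCG={T} ∪ Z={C} → {C,T} (+1)
site 6, node BCGSZ: BCGZ={C,T} ∪ S={G} → {C,G,T} (+1)
site 7, node BG: B={A} ∪ G={T} → {A,T} (+1)
site 7, node BCG: BG={A,T} ∩ C={T} → {T} (+0)
site 7, node BCGZ: BCG={T} ∪ Z={A} → {A,T} (+1)
site 7, node BCGSZ: BCGZ={A,T} ∩ S={A} → {A} (+0)
per-site changes: [1, 3, 3, 3, 3, 2, 2, 2]; total = 19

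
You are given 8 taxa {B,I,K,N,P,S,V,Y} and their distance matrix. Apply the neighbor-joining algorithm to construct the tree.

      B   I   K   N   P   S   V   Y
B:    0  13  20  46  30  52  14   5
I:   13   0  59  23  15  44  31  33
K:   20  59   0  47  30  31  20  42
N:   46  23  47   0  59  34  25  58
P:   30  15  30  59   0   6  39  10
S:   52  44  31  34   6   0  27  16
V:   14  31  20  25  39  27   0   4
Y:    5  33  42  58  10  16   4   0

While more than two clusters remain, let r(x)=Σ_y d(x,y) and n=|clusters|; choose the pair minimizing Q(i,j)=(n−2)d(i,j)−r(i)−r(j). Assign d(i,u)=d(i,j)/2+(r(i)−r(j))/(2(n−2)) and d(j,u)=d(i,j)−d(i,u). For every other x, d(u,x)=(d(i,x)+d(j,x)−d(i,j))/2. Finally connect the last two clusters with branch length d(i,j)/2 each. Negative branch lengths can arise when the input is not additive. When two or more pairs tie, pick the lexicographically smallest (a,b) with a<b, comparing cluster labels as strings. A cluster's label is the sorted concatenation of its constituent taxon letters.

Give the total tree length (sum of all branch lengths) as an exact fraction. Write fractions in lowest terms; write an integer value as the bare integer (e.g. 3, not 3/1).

1431/16

iteration 1: select I,N (d=23, Q=-372); attach at lengths (16/3, 53/3); label the merged cluster IN
  updated: d(B,IN)=18, d(IN,K)=83/2, d(IN,P)=51/2, d(IN,S)=55/2, d(IN,V)=33/2, d(IN,Y)=34
iteration 2: select P,S (d=6, Q=-270); attach at lengths (11/10, 49/10); label the merged cluster PS
  updated: d(B,PS)=38, d(IN,PS)=47/2, d(K,PS)=55/2, d(PS,V)=30, d(PS,Y)=10
iteration 3: select PS,Y (d=10, Q=-184); attach at lengths (37/4, 3/4); label the merged cluster PSY
  updated: d(B,PSY)=33/2, d(IN,PSY)=95/4, d(K,PSY)=119/4, d(PSY,V)=12
iteration 4: select B,K (d=20, Q=-479/4); attach at lengths (23/8, 137/8); label the merged cluster BK
  updated: d(BK,IN)=79/4, d(BK,PSY)=105/8, d(BK,V)=7
iteration 5: select BK,PSY (d=105/8, Q=-125/2); attach at lengths (69/16, 141/16); label the merged cluster BKPSY
  updated: d(BKPSY,IN)=243/16, d(BKPSY,V)=47/16
iteration 6: select BKPSY,IN (d=243/16, Q=-277/8); attach at lengths (13/16, 115/8); label the merged cluster BIKNPSY
  updated: d(BIKNPSY,V)=17/8
iteration 7: select BIKNPSY,V (d=17/8); attach at lengths (17/16, 17/16); label the merged cluster BIKNPSVY
final tree: ((((B:23/8,K:137/8):69/16,((P:11/10,S:49/10):37/4,Y:3/4):141/16):13/16,(I:16/3,N:53/3):115/8):17/16,V:17/16)
total length: 1431/16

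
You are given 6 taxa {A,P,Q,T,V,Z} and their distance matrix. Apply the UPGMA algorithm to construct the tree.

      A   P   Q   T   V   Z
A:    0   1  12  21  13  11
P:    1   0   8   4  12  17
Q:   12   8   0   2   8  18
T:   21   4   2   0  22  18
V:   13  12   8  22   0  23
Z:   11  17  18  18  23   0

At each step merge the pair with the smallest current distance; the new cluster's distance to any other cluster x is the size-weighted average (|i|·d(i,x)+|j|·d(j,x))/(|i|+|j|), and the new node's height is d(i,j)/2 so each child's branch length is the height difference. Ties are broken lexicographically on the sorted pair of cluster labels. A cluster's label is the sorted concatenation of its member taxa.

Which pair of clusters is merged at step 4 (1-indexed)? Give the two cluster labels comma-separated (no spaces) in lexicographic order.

step 1: merge (A,P) at d=1; branch lengths A→1/2, P→1/2; new cluster AP
  updated: d(AP,Q)=10, d(AP,T)=25/2, d(AP,V)=25/2, d(AP,Z)=14
step 2: merge (Q,T) at d=2; branch lengths Q→1, T→1; new cluster QT
  updated: d(AP,QT)=45/4, d(QT,V)=15, d(QT,Z)=18
step 3: merge (AP,QT) at d=45/4; branch lengths AP→41/8, QT→37/8; new cluster APQT
  updated: d(APQT,V)=55/4, d(APQT,Z)=16
step 4: merge (APQT,V) at d=55/4; branch lengths APQT→5/4, V→55/8; new cluster APQTV
  updated: d(APQTV,Z)=87/5
step 5: merge (APQTV,Z) at d=87/5; branch lengths APQTV→73/40, Z→87/10; new cluster APQTVZ
final tree: ((((A:1/2,P:1/2):41/8,(Q:1,T:1):37/8):5/4,V:55/8):73/40,Z:87/10)
total length: 157/5

APQT,V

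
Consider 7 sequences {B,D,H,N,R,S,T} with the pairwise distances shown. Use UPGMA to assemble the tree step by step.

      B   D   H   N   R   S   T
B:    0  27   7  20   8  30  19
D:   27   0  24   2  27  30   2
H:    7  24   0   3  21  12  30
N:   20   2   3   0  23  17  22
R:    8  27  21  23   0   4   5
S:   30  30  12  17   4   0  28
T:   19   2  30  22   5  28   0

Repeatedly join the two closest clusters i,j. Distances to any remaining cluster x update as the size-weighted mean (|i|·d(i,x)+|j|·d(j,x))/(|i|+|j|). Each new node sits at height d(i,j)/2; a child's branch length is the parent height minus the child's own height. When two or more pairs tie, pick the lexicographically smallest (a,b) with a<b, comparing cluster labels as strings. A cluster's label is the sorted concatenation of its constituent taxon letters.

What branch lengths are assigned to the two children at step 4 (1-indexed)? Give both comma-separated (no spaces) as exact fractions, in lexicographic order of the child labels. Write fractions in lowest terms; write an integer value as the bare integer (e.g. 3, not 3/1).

5,6

iteration 1: select D,N (d=2); attach at lengths (1, 1); label the merged cluster DN
  updated: d(B,DN)=47/2, d(DN,H)=27/2, d(DN,R)=25, d(DN,S)=47/2, d(DN,T)=12
iteration 2: select R,S (d=4); attach at lengths (2, 2); label the merged cluster RS
  updated: d(B,RS)=19, d(DN,RS)=97/4, d(H,RS)=33/2, d(RS,T)=33/2
iteration 3: select B,H (d=7); attach at lengths (7/2, 7/2); label the merged cluster BH
  updated: d(BH,DN)=37/2, d(BH,RS)=71/4, d(BH,T)=49/2
iteration 4: select DN,T (d=12); attach at lengths (5, 6); label the merged cluster DNT
  updated: d(BH,DNT)=41/2, d(DNT,RS)=65/3
iteration 5: select BH,RS (d=71/4); attach at lengths (43/8, 55/8); label the merged cluster BHRS
  updated: d(BHRS,DNT)=253/12
iteration 6: select BHRS,DNT (d=253/12); attach at lengths (5/3, 109/24); label the merged cluster BDHNRST
final tree: (((B:7/2,H:7/2):43/8,(R:2,S:2):55/8):5/3,((D:1,N:1):5,T:6):109/24)
total length: 1019/24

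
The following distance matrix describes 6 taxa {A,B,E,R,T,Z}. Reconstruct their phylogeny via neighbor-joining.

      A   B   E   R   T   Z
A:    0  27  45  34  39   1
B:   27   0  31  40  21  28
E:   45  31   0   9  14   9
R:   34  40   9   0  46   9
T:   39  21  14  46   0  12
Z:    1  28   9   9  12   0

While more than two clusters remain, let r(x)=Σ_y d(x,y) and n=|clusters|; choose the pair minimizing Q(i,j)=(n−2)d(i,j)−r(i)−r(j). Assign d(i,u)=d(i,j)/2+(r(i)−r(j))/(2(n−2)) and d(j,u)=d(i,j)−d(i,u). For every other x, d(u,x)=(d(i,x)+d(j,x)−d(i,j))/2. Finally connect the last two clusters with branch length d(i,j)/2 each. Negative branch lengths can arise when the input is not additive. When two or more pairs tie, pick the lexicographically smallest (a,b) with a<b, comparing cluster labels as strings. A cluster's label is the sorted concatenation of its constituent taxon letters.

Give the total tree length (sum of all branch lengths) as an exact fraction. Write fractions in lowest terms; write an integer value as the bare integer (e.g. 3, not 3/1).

229/4

step 1: merge (E,R) at d=9, Q=-210; branch lengths E→3/4, R→33/4; new cluster ER
  updated: d(A,ER)=35, d(B,ER)=31, d(ER,T)=51/2, d(ER,Z)=9/2
step 2: merge (A,Z) at d=1, Q=-289/2; branch lengths A→119/12, Z→-107/12; new cluster AZ
  updated: d(AZ,B)=27, d(AZ,ER)=77/4, d(AZ,T)=25
step 3: merge (AZ,ER) at d=77/4, Q=-217/2; branch lengths AZ→17/2, ER→43/4; new cluster AERZ
  updated: d(AERZ,B)=155/8, d(AERZ,T)=125/8
step 4: merge (AERZ,B) at d=155/8, Q=-56; branch lengths AERZ→7, B→99/8; new cluster ABERZ
  updated: d(ABERZ,T)=69/8
step 5: merge (ABERZ,T) at d=69/8; branch lengths ABERZ→69/16, T→69/16; new cluster ABERTZ
final tree: ((((A:119/12,Z:-107/12):17/2,(E:3/4,R:33/4):43/4):7,B:99/8):69/16,T:69/16)
total length: 229/4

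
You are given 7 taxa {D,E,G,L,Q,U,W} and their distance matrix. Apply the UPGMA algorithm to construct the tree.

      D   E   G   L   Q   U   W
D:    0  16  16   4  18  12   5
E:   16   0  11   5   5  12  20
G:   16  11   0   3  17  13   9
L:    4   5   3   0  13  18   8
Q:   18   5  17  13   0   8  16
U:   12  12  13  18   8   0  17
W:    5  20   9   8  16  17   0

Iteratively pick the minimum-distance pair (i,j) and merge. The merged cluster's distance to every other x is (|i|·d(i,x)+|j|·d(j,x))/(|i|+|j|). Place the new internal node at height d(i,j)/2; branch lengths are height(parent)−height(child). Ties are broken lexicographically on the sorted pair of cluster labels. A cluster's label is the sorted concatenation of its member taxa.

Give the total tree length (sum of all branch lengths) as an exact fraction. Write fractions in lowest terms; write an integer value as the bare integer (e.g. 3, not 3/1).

739/24

1. join G+L (d=3) ⇒ GL; edges |G|=3/2, |L|=3/2
  updated: d(D,GL)=10, d(E,GL)=8, d(GL,Q)=15, d(GL,U)=31/2, d(GL,W)=17/2
2. join D+W (d=5) ⇒ DW; edges |D|=5/2, |W|=5/2
  updated: d(DW,E)=18, d(DW,GL)=37/4, d(DW,Q)=17, d(DW,U)=29/2
3. join E+Q (d=5) ⇒ EQ; edges |E|=5/2, |Q|=5/2
  updated: d(DW,EQ)=35/2, d(EQ,GL)=23/2, d(EQ,U)=10
4. join DW+GL (d=37/4) ⇒ DGLW; edges |DW|=17/8, |GL|=25/8
  updated: d(DGLW,EQ)=29/2, d(DGLW,U)=15
5. join EQ+U (d=10) ⇒ EQU; edges |EQ|=5/2, |U|=5
  updated: d(DGLW,EQU)=44/3
6. join DGLW+EQU (d=44/3) ⇒ DEGLQUW; edges |DGLW|=65/24, |EQU|=7/3
final tree: (((D:5/2,W:5/2):17/8,(G:3/2,L:3/2):25/8):65/24,((E:5/2,Q:5/2):5/2,U:5):7/3)
total length: 739/24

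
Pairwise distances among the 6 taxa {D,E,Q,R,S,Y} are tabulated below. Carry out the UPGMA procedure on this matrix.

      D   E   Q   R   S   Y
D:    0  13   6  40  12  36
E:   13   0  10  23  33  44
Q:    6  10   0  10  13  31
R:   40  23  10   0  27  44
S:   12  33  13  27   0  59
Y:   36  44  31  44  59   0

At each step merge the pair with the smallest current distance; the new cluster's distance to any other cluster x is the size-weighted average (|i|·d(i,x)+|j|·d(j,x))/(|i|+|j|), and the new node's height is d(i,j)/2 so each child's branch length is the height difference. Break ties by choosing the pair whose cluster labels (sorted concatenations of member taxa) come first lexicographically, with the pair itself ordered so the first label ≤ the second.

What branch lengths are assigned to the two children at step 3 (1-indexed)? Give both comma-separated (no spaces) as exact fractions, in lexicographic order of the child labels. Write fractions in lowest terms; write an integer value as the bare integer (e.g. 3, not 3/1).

1. join D+Q (d=6) ⇒ DQ; edges |D|=3, |Q|=3
  updated: d(DQ,E)=23/2, d(DQ,R)=25, d(DQ,S)=25/2, d(DQ,Y)=67/2
2. join DQ+E (d=23/2) ⇒ DEQ; edges |DQ|=11/4, |E|=23/4
  updated: d(DEQ,R)=73/3, d(DEQ,S)=58/3, d(DEQ,Y)=37
3. join DEQ+S (d=58/3) ⇒ DEQS; edges |DEQ|=47/12, |S|=29/3
  updated: d(DEQS,R)=25, d(DEQS,Y)=85/2
4. join DEQS+R (d=25) ⇒ DEQRS; edges |DEQS|=17/6, |R|=25/2
  updated: d(DEQRS,Y)=214/5
5. join DEQRS+Y (d=214/5) ⇒ DEQRSY; edges |DEQRS|=89/10, |Y|=107/5
final tree: (((((D:3,Q:3):11/4,E:23/4):47/12,S:29/3):17/6,R:25/2):89/10,Y:107/5)
total length: 4423/60

47/12,29/3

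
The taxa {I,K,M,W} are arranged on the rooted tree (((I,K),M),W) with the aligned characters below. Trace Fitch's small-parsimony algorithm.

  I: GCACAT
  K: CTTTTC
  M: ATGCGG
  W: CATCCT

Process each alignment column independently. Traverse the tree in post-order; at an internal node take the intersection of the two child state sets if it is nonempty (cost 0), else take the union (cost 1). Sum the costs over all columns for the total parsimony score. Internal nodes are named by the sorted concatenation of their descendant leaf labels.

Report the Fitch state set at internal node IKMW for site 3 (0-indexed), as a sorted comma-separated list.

C

IK@0: {G} ∪ {C} = {C,G} (union, +1)
IKM@0: {C,G} ∪ {A} = {A,C,G} (union, +1)
IKMW@0: {A,C,G} ∩ {C} = {C} (intersection, +0)
IK@1: {C} ∪ {T} = {C,T} (union, +1)
IKM@1: {C,T} ∩ {T} = {T} (intersection, +0)
IKMW@1: {T} ∪ {A} = {A,T} (union, +1)
IK@2: {A} ∪ {T} = {A,T} (union, +1)
IKM@2: {A,T} ∪ {G} = {A,G,T} (union, +1)
IKMW@2: {A,G,T} ∩ {T} = {T} (intersection, +0)
IK@3: {C} ∪ {T} = {C,T} (union, +1)
IKM@3: {C,T} ∩ {C} = {C} (intersection, +0)
IKMW@3: {C} ∩ {C} = {C} (intersection, +0)
IK@4: {A} ∪ {T} = {A,T} (union, +1)
IKM@4: {A,T} ∪ {G} = {A,G,T} (union, +1)
IKMW@4: {A,G,T} ∪ {C} = {A,C,G,T} (union, +1)
IK@5: {T} ∪ {C} = {C,T} (union, +1)
IKM@5: {C,T} ∪ {G} = {C,G,T} (union, +1)
IKMW@5: {C,G,T} ∩ {T} = {T} (intersection, +0)
per-site changes: [2, 2, 2, 1, 3, 2]; total = 12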